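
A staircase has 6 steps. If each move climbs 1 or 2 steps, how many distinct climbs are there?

Condition on the final move: it is a 1-step (f(n-1) ways to get there) or a 2-step (f(n-2) ways), so f(n) = f(n-1) + f(n-2), with f(1)=1, f(2)=2.
Computing successive values: f(1)=1, f(2)=2, f(3)=3, f(4)=5, f(5)=8, f(6)=13.

Final answer: 13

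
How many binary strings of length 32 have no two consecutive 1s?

Classify by the final bit: ...0 gives a(n-1) strings, ...01 gives a(n-2) strings. Thus a(n) = a(n-1) + a(n-2) with a(1)=2, a(2)=3.
Computing successive values: a(1)=2, a(2)=3, a(3)=5, a(4)=8, a(5)=13, a(6)=21, a(7)=34, a(8)=55, a(9)=89, a(10)=144, a(11)=233, a(12)=377, a(13)=610, a(14)=987, a(15)=1597, a(16)=2584, a(17)=4181, a(18)=6765, a(19)=10946, a(20)=17711, a(21)=28657, a(22)=46368, a(23)=75025, a(24)=121393, a(25)=196418, a(26)=317811, a(27)=514229, a(28)=832040, a(29)=1346269, a(30)=2178309, a(31)=3524578, a(32)=5702887.

Final answer: 5702887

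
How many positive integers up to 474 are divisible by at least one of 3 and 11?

Multiples of 3: 158. Multiples of 11: 43. Of both (lcm=33): 14.
By inclusion-exclusion: 158 + 43 - 14.

Final answer: 187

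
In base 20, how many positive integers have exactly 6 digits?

These are the integers in [20^5, 20^6), so the count is 20^6 - 20^5 = 19 x 20^5.

Final answer: 60800000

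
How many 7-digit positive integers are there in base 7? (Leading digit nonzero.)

Leading digit: 6 options (nonzero). Other 6 digit(s): 7 options each.
Total: 6 x 7^6.

Final answer: 705894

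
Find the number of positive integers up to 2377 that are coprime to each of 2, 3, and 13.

|div by 2|=1188, |div by 3|=792, |div by 13|=182.
|div by 2&3|=396, |div by 2&13|=91, |div by 3&13|=60, |div by all|=30.
By inclusion-exclusion, divisible by at least one: 1188+792+182-396-91-60+30 = 1645.
Not divisible by any: 2377 - 1645.

Final answer: 732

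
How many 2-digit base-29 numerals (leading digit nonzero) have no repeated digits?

First digit: 28 (nonzero). Second: 28 (not first). Third: 27, etc.
Total: 28 x 28.

Final answer: 784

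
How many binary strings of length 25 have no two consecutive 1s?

Classify by the final bit: ...0 gives a(n-1) strings, ...01 gives a(n-2) strings. Thus a(n) = a(n-1) + a(n-2) with a(1)=2, a(2)=3.
Iterating the recurrence: a(1)=2, a(2)=3, a(3)=5, a(4)=8, a(5)=13, a(6)=21, a(7)=34, a(8)=55, a(9)=89, a(10)=144, a(11)=233, a(12)=377, a(13)=610, a(14)=987, a(15)=1597, a(16)=2584, a(17)=4181, a(18)=6765, a(19)=10946, a(20)=17711, a(21)=28657, a(22)=46368, a(23)=75025, a(24)=121393, a(25)=196418.

Final answer: 196418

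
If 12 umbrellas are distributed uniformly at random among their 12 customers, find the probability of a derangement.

D(n) = (n-1)(D(n-1) + D(n-2)), D(0)=1, D(1)=0.
Building up: D(2)=1, D(3)=2, D(4)=9, D(5)=44, D(6)=265, D(7)=1854, D(8)=14833, D(9)=133496, D(10)=1334961, D(11)=14684570, D(12)=176214841.
Total arrangements: 12! = 479001600.
Probability = D(12)/12! = 16019531/43545600.

Final answer: D(12)/12! = 176214841/479001600 = 0.367879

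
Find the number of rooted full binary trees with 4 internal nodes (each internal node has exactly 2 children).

This is counted by the nth Catalan number C_n. Here n = 4.
C_n = C(2n,n)/(n+1), so C_{4} = C(8,4)/5 = 70/5.

Final answer: C_{4} = 14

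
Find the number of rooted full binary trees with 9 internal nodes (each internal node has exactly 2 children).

This is counted by the nth Catalan number C_n. Here n = 9.
C_n = (2n)!/(n!(n+1)!), so C_{9} = 18!/(9! x 10!) = C(18,9)/10 = 48620/10.

Final answer: C_{9} = 4862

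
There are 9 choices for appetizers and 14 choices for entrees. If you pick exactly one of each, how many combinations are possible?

By the multiplication principle: 9 x 14.

Final answer: 126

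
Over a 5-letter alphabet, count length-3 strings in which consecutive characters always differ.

First character: 5 choices. Each subsequent: 4 choices (must differ from the previous one).
Total: 5 x 4^2.

Final answer: 5 x 4^{2} = 80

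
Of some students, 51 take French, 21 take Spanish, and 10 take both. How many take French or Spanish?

|A union B| = |A| + |B| - |A intersect B| = 51 + 21 - 10.

Final answer: 62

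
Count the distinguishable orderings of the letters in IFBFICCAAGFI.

Letters (A:2, B:1, C:2, F:3, G:1, I:3). Total letters: 12.
Permutations = 12!/(3! x 3! x 2! x 2!).

Final answer: 3326400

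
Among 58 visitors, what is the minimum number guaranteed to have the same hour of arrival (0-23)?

There are 24 possible values for hour of arrival (0-23). With 58 visitors and 24 categories, by pigeonhole: ceiling(58/24).

Final answer: 3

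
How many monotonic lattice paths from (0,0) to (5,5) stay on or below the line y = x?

Total monotonic paths to (5,5): C(10,5) = 252.
Paths that cross above y=x (reflection bijection): C(10,6) = 210.
Valid Dyck paths: 252 - 210.
(Equivalently, C_{5} = C(10,5)/6 = 252/6.)

Final answer: C_{5} = 42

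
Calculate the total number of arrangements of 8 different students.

The number of ways to arrange 8 distinct objects is 8!.

Final answer: 8! = 40320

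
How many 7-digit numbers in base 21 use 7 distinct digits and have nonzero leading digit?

The leading digit has 20 choices (anything but zero); the next has 20 (anything but the first), then 19, and so on, one fewer each time.
Total: 20 x 20 x 19 x 18 x 17 x 16 x 15.

Final answer: 558144000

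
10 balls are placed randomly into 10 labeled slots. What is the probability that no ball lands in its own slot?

D(n) = (n-1)(D(n-1) + D(n-2)), D(0)=1, D(1)=0.
Building up: D(2)=1, D(3)=2, D(4)=9, D(5)=44, D(6)=265, D(7)=1854, D(8)=14833, D(9)=133496, D(10)=1334961.
Total arrangements: 10! = 3628800.
Probability = D(10)/10! = 16481/44800.

Final answer: D(10)/10! = 1334961/3628800 = 0.367879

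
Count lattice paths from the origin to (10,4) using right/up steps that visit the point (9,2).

Paths (0,0)->(9,2): C(11,2) = 55.
Paths (9,2)->(10,4): C(3,2) = 3.
By multiplication principle: 55 x 3.

Final answer: 165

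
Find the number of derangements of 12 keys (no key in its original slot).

Derangements satisfy D(n) = (n-1)(D(n-1) + D(n-2)), starting from D(0)=1, D(1)=0.
D(2) = 1 x (0 + 1) = 1
D(3) = 2 x (1 + 0) = 2
D(4) = 3 x (2 + 1) = 9
D(5) = 4 x (9 + 2) = 44
D(6) = 5 x (44 + 9) = 265
D(7) = 6 x (265 + 44) = 1854
D(8) = 7 x (1854 + 265) = 14833
D(9) = 8 x (14833 + 1854) = 133496
D(10) = 9 x (133496 + 14833) = 1334961
D(11) = 10 x (1334961 + 133496) = 14684570
D(12) = 11 x (D(11) + D(10)) = 11 x (14684570 + 1334961)

Final answer: D(12) = 176214841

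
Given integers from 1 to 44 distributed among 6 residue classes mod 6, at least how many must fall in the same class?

By pigeonhole with 44 objects and 6 categories: ceiling(44/6).

Final answer: 8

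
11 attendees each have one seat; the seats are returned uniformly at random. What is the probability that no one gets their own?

Use the recurrence D(n) = (n-1)(D(n-1) + D(n-2)) with D(0)=1, D(1)=0.
Building up: D(2)=1, D(3)=2, D(4)=9, D(5)=44, D(6)=265, D(7)=1854, D(8)=14833, D(9)=133496, D(10)=1334961, D(11)=14684570.
Total arrangements: 11! = 39916800.
Probability = D(11)/11! = 1468457/3991680.

Final answer: D(11)/11! = 14684570/39916800 = 0.367879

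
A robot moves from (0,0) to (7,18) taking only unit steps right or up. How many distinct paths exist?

Each path has 7 right steps and 18 up steps in some order (25 steps total).
Choose which 18 of the 25 steps are up: C(25,18).

Final answer: C(25,18) = 480700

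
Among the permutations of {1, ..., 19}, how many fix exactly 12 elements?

Choose which 12 elements are fixed: C(19,12) = 50388.
Derange the remaining 7 using D(j) = (j-1)(D(j-1) + D(j-2)), D(0)=1, D(1)=0: D(2)=1, D(3)=2, D(4)=9, D(5)=44, D(6)=265, D(7)=1854.
Total: 50388 x 1854.

Final answer: C(19,12) D(7) = 93419352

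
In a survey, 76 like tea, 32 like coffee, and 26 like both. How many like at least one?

|A union B| = |A| + |B| - |A intersect B| = 76 + 32 - 26.

Final answer: 82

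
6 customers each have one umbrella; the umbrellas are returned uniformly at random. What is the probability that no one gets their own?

Derangements satisfy D(n) = (n-1)(D(n-1) + D(n-2)), starting from D(0)=1, D(1)=0.
Building up: D(2)=1, D(3)=2, D(4)=9, D(5)=44, D(6)=265.
Total arrangements: 6! = 720.
Probability = D(6)/6! = 53/144.

Final answer: D(6)/6! = 265/720 = 0.368056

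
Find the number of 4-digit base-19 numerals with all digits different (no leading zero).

First digit: 18 (nonzero). Second: 18 (not first). Third: 17, etc.
Total: 18 x 18 x 17 x 16.

Final answer: 88128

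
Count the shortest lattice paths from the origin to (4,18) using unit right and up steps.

Each path has 4 right steps and 18 up steps in some order (22 steps total).
Choose which 18 of the 22 steps are up: C(22,18).

Final answer: C(22,18) = 7315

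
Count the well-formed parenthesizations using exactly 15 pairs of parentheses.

This is counted by the nth Catalan number C_n. Here n = 15 (pairs).
C_n = (2n)!/(n!(n+1)!), so C_{15} = 30!/(15! x 16!) = C(30,15)/16 = 155117520/16.

Final answer: C_{15} = 9694845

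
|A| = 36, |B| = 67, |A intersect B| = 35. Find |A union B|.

|A union B| = |A| + |B| - |A intersect B| = 36 + 67 - 35.

Final answer: 68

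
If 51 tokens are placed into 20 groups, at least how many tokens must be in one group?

By the pigeonhole principle: ceiling(51/20).

Final answer: 3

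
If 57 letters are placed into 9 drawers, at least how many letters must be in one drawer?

By the pigeonhole principle: ceiling(57/9).

Final answer: 7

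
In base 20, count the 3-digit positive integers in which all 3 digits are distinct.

The leading digit has 19 choices (anything but zero); the next has 19 (anything but the first), then 18, and so on, one fewer each time.
Total: 19 x 19 x 18.

Final answer: 6498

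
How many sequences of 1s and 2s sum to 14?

Let f(n) be the number of climbs. Removing the last move (1 or 2 steps) gives f(n) = f(n-1) + f(n-2); base cases f(1)=1, f(2)=2.
Iterating the recurrence: f(1)=1, f(2)=2, f(3)=3, f(4)=5, f(5)=8, f(6)=13, f(7)=21, f(8)=34, f(9)=55, f(10)=89, f(11)=144, f(12)=233, f(13)=377, f(14)=610.

Final answer: 610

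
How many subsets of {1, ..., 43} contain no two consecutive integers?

Let a(n) count such subsets of {1, ..., n}. Either n is excluded (a(n-1) ways) or n is included, forcing n-1 out (a(n-2) ways), so a(n) = a(n-1) + a(n-2) with a(1)=2, a(2)=3.
Iterating the recurrence: a(1)=2, a(2)=3, a(3)=5, a(4)=8, a(5)=13, a(6)=21, a(7)=34, a(8)=55, a(9)=89, a(10)=144, a(11)=233, a(12)=377, a(13)=610, a(14)=987, a(15)=1597, a(16)=2584, a(17)=4181, a(18)=6765, a(19)=10946, a(20)=17711, a(21)=28657, a(22)=46368, a(23)=75025, a(24)=121393, a(25)=196418, a(26)=317811, a(27)=514229, a(28)=832040, a(29)=1346269, a(30)=2178309, a(31)=3524578, a(32)=5702887, a(33)=9227465, a(34)=14930352, a(35)=24157817, a(36)=39088169, a(37)=63245986, a(38)=102334155, a(39)=165580141, a(40)=267914296, a(41)=433494437, a(42)=701408733, a(43)=1134903170.

Final answer: 1134903170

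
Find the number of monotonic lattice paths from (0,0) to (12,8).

Each path has 12 right steps and 8 up steps in some order (20 steps total).
Choose which 8 of the 20 steps are up: C(20,8).

Final answer: C(20,8) = 125970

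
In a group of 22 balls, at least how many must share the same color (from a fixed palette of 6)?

There are 6 possible values for color (from a fixed palette of 6). With 22 balls and 6 categories, by pigeonhole: ceiling(22/6).

Final answer: 4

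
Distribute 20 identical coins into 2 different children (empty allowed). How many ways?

Stars and bars: C(n+k-1, k-1) = C(21,1).

Final answer: C(21,1) = 21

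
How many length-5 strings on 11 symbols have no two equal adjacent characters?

First character: 11 choices. Each subsequent: 10 choices (must differ from the previous one).
Total: 11 x 10^4.

Final answer: 11 x 10^{4} = 110000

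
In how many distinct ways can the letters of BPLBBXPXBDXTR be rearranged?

Letters (B:4, D:1, L:1, P:2, R:1, T:1, X:3). Total letters: 13.
Permutations = 13!/(4! x 3! x 2!).

Final answer: 21621600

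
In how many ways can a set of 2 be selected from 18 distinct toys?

C(18,2) = 18!/(2! x (18-2)!).

Final answer: C(18,2) = 153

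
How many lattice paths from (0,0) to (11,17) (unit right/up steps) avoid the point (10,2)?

Total paths to (11,17): C(28,17) = 21474180.
Paths through (10,2): C(12,2) x C(16,15) = 1056.
Avoiding (10,2): 21474180 - 1056.

Final answer: 21473124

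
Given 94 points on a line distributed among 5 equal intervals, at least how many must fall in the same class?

By pigeonhole with 94 objects and 5 categories: ceiling(94/5).

Final answer: 19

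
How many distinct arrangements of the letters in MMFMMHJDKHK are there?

Letters (D:1, F:1, H:2, J:1, K:2, M:4). Total letters: 11.
Permutations = 11!/(4! x 2! x 2!).

Final answer: 415800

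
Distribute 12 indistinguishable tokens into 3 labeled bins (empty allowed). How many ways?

Stars and bars: C(n+k-1, k-1) = C(14,2).

Final answer: C(14,2) = 91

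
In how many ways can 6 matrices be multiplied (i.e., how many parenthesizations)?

This is counted by the nth Catalan number C_n. Here n = 6 - 1 = 5.
Using C_0 = 1 and C_(k+1) = C_k x 2(2k+1)/(k+2), build up term by term: C_1=1, C_2=2, C_3=5, C_4=14, C_5=42.

Final answer: C_{5} = 42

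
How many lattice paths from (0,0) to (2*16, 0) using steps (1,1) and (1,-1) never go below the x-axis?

Total monotonic paths to (16,16): C(32,16) = 601080390.
Reflecting each bad path at its first crossing gives a bijection with paths to (15,17): C(32,17) = 565722720.
Valid Dyck paths: 601080390 - 565722720.
(Equivalently, C_{16} = C(32,16)/17 = 601080390/17.)

Final answer: C_{16} = 35357670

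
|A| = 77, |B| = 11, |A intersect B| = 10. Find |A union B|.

|A union B| = |A| + |B| - |A intersect B| = 77 + 11 - 10.

Final answer: 78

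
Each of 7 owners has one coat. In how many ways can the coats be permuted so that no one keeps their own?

Derangements satisfy D(n) = (n-1)(D(n-1) + D(n-2)), starting from D(0)=1, D(1)=0.
D(2) = 1 x (0 + 1) = 1
D(3) = 2 x (1 + 0) = 2
D(4) = 3 x (2 + 1) = 9
D(5) = 4 x (9 + 2) = 44
D(6) = 5 x (44 + 9) = 265
D(7) = 6 x (D(6) + D(5)) = 6 x (265 + 44)

Final answer: D(7) = 1854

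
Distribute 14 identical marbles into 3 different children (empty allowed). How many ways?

Stars and bars: C(n+k-1, k-1) = C(16,2).

Final answer: C(16,2) = 120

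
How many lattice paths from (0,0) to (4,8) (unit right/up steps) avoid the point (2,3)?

Total paths to (4,8): C(12,8) = 495.
Paths through (2,3): C(5,3) x C(7,5) = 210.
Avoiding (2,3): 495 - 210.

Final answer: 285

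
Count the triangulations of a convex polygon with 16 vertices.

The structures are counted by the Catalan number C_n. Here n = 16 - 2 = 14.
C_n = (2n)!/(n!(n+1)!), so C_{14} = 28!/(14! x 15!) = C(28,14)/15 = 40116600/15.

Final answer: C_{14} = 2674440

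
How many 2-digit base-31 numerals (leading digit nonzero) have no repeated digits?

The leading digit has 30 choices (anything but zero); the next has 30 (anything but the first), then 29, and so on, one fewer each time.
Total: 30 x 30.

Final answer: 900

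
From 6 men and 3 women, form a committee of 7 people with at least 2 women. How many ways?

Sum over valid woman counts:
C(3,2)C(6,5) = 18
C(3,3)C(6,4) = 15
Total: 18 + 15.

Final answer: 33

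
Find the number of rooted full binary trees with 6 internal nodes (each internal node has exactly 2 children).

This is counted by the nth Catalan number C_n. Here n = 6.
C_n = C(2n,n) - C(2n,n+1), so C_{6} = C(12,6) - C(12,7) = 924 - 792.

Final answer: C_{6} = 132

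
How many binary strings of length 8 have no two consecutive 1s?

A valid string ends in 0 (append to any length-(n-1) valid string) or in 01 (append to any length-(n-2) valid string), so a(n) = a(n-1) + a(n-2) with a(1)=2, a(2)=3.
Computing successive values: a(1)=2, a(2)=3, a(3)=5, a(4)=8, a(5)=13, a(6)=21, a(7)=34, a(8)=55.

Final answer: 55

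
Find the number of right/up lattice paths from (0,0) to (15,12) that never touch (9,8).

Total paths to (15,12): C(27,12) = 17383860.
Paths through (9,8): C(17,8) x C(10,4) = 5105100.
Avoiding (9,8): 17383860 - 5105100.

Final answer: 12278760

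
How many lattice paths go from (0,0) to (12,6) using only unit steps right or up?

Each path has 12 right steps and 6 up steps in some order (18 steps total).
Choose which 6 of the 18 steps are up: C(18,6).

Final answer: C(18,6) = 18564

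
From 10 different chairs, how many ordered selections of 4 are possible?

P(10,4) = 10!/(10-4)! = 10!/6!.

Final answer: P(10,4) = 5040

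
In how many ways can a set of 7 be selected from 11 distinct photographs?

C(11,7) = 11!/(7! x 4!).

Final answer: \binom{11}{7} = 330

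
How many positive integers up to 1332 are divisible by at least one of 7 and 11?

Multiples of 7: 190. Multiples of 11: 121. Of both (lcm=77): 17.
By inclusion-exclusion: 190 + 121 - 17.

Final answer: 294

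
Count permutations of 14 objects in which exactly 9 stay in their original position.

Choose which 9 elements are fixed: C(14,9) = 2002.
Derange the remaining 5 using D(j) = (j-1)(D(j-1) + D(j-2)), D(0)=1, D(1)=0: D(2)=1, D(3)=2, D(4)=9, D(5)=44.
Total: 2002 x 44.

Final answer: C(14,9) D(5) = 88088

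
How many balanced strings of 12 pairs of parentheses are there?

This is counted by the nth Catalan number C_n. Here n = 12 (pairs).
Using C_0 = 1 and C_(k+1) = C_k x 2(2k+1)/(k+2), build up term by term: C_1=1, C_2=2, C_3=5, C_4=14, C_5=42, C_6=132, C_7=429, C_8=1430, C_9=4862, C_10=16796, C_11=58786, C_12=208012.

Final answer: C_{12} = 208012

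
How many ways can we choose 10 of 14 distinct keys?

C(14,10) = 14!/(10! x 4!).

Final answer: \binom{14}{10} = 1001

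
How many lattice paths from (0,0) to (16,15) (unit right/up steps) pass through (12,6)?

Paths (0,0)->(12,6): C(18,6) = 18564.
Paths (12,6)->(16,15): C(13,9) = 715.
By multiplication principle: 18564 x 715.

Final answer: 13273260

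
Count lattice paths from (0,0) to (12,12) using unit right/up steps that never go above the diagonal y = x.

Total monotonic paths to (12,12): C(24,12) = 2704156.
By the reflection principle, paths that go above the diagonal number C(24,13) = 2496144.
Valid Dyck paths: 2704156 - 2496144.
(This is the Catalan number C_{12}.)

Final answer: C_{12} = 208012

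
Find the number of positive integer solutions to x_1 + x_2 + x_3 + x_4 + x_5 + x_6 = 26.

Substitute x'_i = x_i - 1 (so x'_i >= 0). Then sum x'_i = 26 - 6 = 20.
Stars and bars: C(20+6-1, 6-1) = C(25,5).

Final answer: C(25,5) = 53130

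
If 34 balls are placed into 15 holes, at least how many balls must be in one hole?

By the pigeonhole principle: ceiling(34/15).

Final answer: 3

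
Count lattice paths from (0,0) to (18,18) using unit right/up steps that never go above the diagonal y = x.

Total monotonic paths to (18,18): C(36,18) = 9075135300.
By the reflection principle, paths that go above the diagonal number C(36,19) = 8597496600.
Valid Dyck paths: 9075135300 - 8597496600.
(These counts are the Catalan numbers.)

Final answer: C_{18} = 477638700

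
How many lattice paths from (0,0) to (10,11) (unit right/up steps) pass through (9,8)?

Paths (0,0)->(9,8): C(17,8) = 24310.
Paths (9,8)->(10,11): C(4,3) = 4.
By multiplication principle: 24310 x 4.

Final answer: 97240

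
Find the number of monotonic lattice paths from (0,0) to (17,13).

Each path has 17 right steps and 13 up steps in some order (30 steps total).
Choose which 13 of the 30 steps are up: C(30,13).

Final answer: C(30,13) = 119759850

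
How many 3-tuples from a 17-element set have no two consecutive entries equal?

Let g(n) count such strings. g(1) = 17, and each valid string of length n-1 extends in 16 ways (any symbol but the last), so g(n) = 16 g(n-1).
Total: g(3) = 17 x 16^2.

Final answer: 17 x 16^{2} = 4352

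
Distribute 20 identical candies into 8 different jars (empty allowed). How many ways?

Stars and bars: C(n+k-1, k-1) = C(27,7).

Final answer: C(27,7) = 888030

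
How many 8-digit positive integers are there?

The leading digit cannot be 0 (9 options); the other 7 digits can be anything (10 options each).
Total: 9 x 10^7.

Final answer: 90000000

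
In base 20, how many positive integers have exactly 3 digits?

These are the integers in [20^2, 20^3), so the count is 20^3 - 20^2 = 19 x 20^2.

Final answer: 7600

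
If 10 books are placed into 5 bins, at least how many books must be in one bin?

By the pigeonhole principle: ceiling(10/5).

Final answer: 2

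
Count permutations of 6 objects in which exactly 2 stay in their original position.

Choose which 2 elements are fixed: C(6,2) = 15.
Derange the remaining 4 using D(j) = (j-1)(D(j-1) + D(j-2)), D(0)=1, D(1)=0: D(2)=1, D(3)=2, D(4)=9.
Total: 15 x 9.

Final answer: C(6,2) D(4) = 135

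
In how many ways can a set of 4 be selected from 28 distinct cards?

C(28,4) = 28!/(4! x 24!).

Final answer: \binom{28}{4} = 20475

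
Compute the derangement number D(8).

Use the recurrence D(n) = (n-1)(D(n-1) + D(n-2)) with D(0)=1, D(1)=0.
Building up: D(2)=1, D(3)=2, D(4)=9, D(5)=44, D(6)=265, D(7)=1854.
D(8) = 7 x (D(7) + D(6)) = 7 x (1854 + 265).

Final answer: D(8) = 14833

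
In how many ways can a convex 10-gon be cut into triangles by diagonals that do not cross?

The structures are counted by the Catalan number C_n. Here n = 10 - 2 = 8.
Using C_0 = 1 and C_(k+1) = C_k x 2(2k+1)/(k+2), build up term by term: C_1=1, C_2=2, C_3=5, C_4=14, C_5=42, C_6=132, C_7=429, C_8=1430.

Final answer: C_{8} = 1430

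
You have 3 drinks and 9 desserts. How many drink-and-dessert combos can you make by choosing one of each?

By the multiplication principle: 3 x 9.

Final answer: 27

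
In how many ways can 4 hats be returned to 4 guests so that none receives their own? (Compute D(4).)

D(n) = (n-1)(D(n-1) + D(n-2)), D(0)=1, D(1)=0.
D(2) = 1 x (0 + 1) = 1
D(3) = 2 x (1 + 0) = 2
D(4) = 3 x (D(3) + D(2)) = 3 x (2 + 1)

Final answer: D(4) = 9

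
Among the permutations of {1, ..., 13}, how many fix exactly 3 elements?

Choose which 3 elements are fixed: C(13,3) = 286.
Derange the remaining 10 using D(j) = (j-1)(D(j-1) + D(j-2)), D(0)=1, D(1)=0: D(2)=1, D(3)=2, D(4)=9, D(5)=44, D(6)=265, D(7)=1854, D(8)=14833, D(9)=133496, D(10)=1334961.
Total: 286 x 1334961.

Final answer: C(13,3) D(10) = 381798846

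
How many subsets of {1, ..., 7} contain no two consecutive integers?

Let a(n) count such subsets of {1, ..., n}. Either n is excluded (a(n-1) ways) or n is included, forcing n-1 out (a(n-2) ways), so a(n) = a(n-1) + a(n-2) with a(1)=2, a(2)=3.
Computing successive values: a(1)=2, a(2)=3, a(3)=5, a(4)=8, a(5)=13, a(6)=21, a(7)=34.

Final answer: 34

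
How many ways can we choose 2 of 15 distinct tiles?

C(15,2) = 15!/(2! x (15-2)!).

Final answer: C(15,2) = 105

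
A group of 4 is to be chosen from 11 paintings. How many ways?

C(11,4) = 11!/(4! x (11-4)!).

Final answer: C(11,4) = 330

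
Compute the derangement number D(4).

Derangements satisfy D(n) = (n-1)(D(n-1) + D(n-2)), starting from D(0)=1, D(1)=0.
Building up: D(2)=1, D(3)=2.
D(4) = 3 x (D(3) + D(2)) = 3 x (2 + 1).

Final answer: D(4) = 9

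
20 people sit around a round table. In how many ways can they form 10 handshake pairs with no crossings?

This is counted by the nth Catalan number C_n. Here n = 20/2 = 10.
C_n = (2n)!/(n!(n+1)!), so C_{10} = 20!/(10! x 11!) = C(20,10)/11 = 184756/11.

Final answer: C_{10} = 16796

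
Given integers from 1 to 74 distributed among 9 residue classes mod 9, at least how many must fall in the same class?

By pigeonhole with 74 objects and 9 categories: ceiling(74/9).

Final answer: 9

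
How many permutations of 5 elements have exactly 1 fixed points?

Choose which 1 elements are fixed: C(5,1) = 5.
Derange the remaining 4 using D(j) = (j-1)(D(j-1) + D(j-2)), D(0)=1, D(1)=0: D(2)=1, D(3)=2, D(4)=9.
Total: 5 x 9.

Final answer: C(5,1) D(4) = 45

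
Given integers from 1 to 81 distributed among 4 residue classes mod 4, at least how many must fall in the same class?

By pigeonhole with 81 objects and 4 categories: ceiling(81/4).

Final answer: 21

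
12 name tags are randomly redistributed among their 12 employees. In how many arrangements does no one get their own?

Use the recurrence D(n) = (n-1)(D(n-1) + D(n-2)) with D(0)=1, D(1)=0.
D(2) = 1 x (0 + 1) = 1
D(3) = 2 x (1 + 0) = 2
D(4) = 3 x (2 + 1) = 9
D(5) = 4 x (9 + 2) = 44
D(6) = 5 x (44 + 9) = 265
D(7) = 6 x (265 + 44) = 1854
D(8) = 7 x (1854 + 265) = 14833
D(9) = 8 x (14833 + 1854) = 133496
D(10) = 9 x (133496 + 14833) = 1334961
D(11) = 10 x (1334961 + 133496) = 14684570
D(12) = 11 x (D(11) + D(10)) = 11 x (14684570 + 1334961)

Final answer: D(12) = 176214841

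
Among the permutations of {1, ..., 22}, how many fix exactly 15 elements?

Choose which 15 elements are fixed: C(22,15) = 170544.
Derange the remaining 7 using D(j) = (j-1)(D(j-1) + D(j-2)), D(0)=1, D(1)=0: D(2)=1, D(3)=2, D(4)=9, D(5)=44, D(6)=265, D(7)=1854.
Total: 170544 x 1854.

Final answer: C(22,15) D(7) = 316188576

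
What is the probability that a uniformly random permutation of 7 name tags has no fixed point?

Use the recurrence D(n) = (n-1)(D(n-1) + D(n-2)) with D(0)=1, D(1)=0.
Building up: D(2)=1, D(3)=2, D(4)=9, D(5)=44, D(6)=265, D(7)=1854.
Total arrangements: 7! = 5040.
Probability = D(7)/7! = 103/280.

Final answer: D(7)/7! = 1854/5040 = 0.367857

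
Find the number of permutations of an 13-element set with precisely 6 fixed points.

Choose which 6 elements are fixed: C(13,6) = 1716.
Derange the remaining 7 using D(j) = (j-1)(D(j-1) + D(j-2)), D(0)=1, D(1)=0: D(2)=1, D(3)=2, D(4)=9, D(5)=44, D(6)=265, D(7)=1854.
Total: 1716 x 1854.

Final answer: C(13,6) D(7) = 3181464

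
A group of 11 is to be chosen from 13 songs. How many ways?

C(13,11) = 13!/(11! x 2!).

Final answer: \binom{13}{11} = 78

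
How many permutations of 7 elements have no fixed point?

Derangements satisfy D(n) = (n-1)(D(n-1) + D(n-2)), starting from D(0)=1, D(1)=0.
D(2) = 1 x (0 + 1) = 1
D(3) = 2 x (1 + 0) = 2
D(4) = 3 x (2 + 1) = 9
D(5) = 4 x (9 + 2) = 44
D(6) = 5 x (44 + 9) = 265
D(7) = 6 x (D(6) + D(5)) = 6 x (265 + 44)

Final answer: D(7) = 1854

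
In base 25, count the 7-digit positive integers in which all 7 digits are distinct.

The leading digit has 24 choices (anything but zero); the next has 24 (anything but the first), then 23, and so on, one fewer each time.
Total: 24 x 24 x 23 x 22 x 21 x 20 x 19.

Final answer: 2325818880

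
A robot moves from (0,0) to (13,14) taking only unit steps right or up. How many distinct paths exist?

Each path has 13 right steps and 14 up steps in some order (27 steps total).
Choose which 14 of the 27 steps are up: C(27,14).

Final answer: C(27,14) = 20058300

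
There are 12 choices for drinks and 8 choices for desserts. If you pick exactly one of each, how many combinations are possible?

By the multiplication principle: 12 x 8.

Final answer: 96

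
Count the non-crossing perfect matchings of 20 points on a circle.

This is counted by the nth Catalan number C_n. Here n = 20/2 = 10.
C_n = C(2n,n)/(n+1), so C_{10} = C(20,10)/11 = 184756/11.

Final answer: C_{10} = 16796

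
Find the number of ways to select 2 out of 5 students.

C(5,2) = 5!/(2! x (5-2)!).

Final answer: C(5,2) = 10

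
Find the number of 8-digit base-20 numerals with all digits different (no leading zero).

The leading digit has 19 choices (anything but zero); the next has 19 (anything but the first), then 18, and so on, one fewer each time.
Total: 19 x 19 x 18 x 17 x 16 x 15 x 14 x 13.

Final answer: 4825154880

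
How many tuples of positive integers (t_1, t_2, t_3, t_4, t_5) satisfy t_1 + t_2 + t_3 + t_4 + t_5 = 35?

Substitute t'_i = t_i - 1 (so t'_i >= 0). Then sum t'_i = 35 - 5 = 30.
Stars and bars: C(30+5-1, 5-1) = C(34,4).

Final answer: C(34,4) = 46376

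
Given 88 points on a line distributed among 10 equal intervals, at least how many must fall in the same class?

By pigeonhole with 88 objects and 10 categories: ceiling(88/10).

Final answer: 9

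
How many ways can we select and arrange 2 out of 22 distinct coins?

P(22,2) = 22!/(22-2)! = 22!/20!.

Final answer: P(22,2) = 462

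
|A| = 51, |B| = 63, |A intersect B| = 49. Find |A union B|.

|A union B| = |A| + |B| - |A intersect B| = 51 + 63 - 49.

Final answer: 65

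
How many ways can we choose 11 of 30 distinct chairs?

C(30,11) = 30!/(11! x 19!).

Final answer: \binom{30}{11} = 54627300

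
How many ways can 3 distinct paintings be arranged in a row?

The number of ways to arrange 3 distinct objects is 3!.

Final answer: 3! = 6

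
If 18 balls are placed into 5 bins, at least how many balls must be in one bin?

By the pigeonhole principle: ceiling(18/5).

Final answer: 4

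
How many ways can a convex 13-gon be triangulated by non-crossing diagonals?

The structures are counted by the Catalan number C_n. Here n = 13 - 2 = 11.
C_n = C(2n,n) - C(2n,n+1), so C_{11} = C(22,11) - C(22,12) = 705432 - 646646.

Final answer: C_{11} = 58786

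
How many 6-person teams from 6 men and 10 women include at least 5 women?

Sum over valid woman counts:
C(10,5)C(6,1) = 1512
C(10,6)C(6,0) = 210
Total: 1512 + 210.

Final answer: 1722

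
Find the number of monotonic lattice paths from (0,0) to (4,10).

Each path has 4 right steps and 10 up steps in some order (14 steps total).
Choose which 10 of the 14 steps are up: C(14,10).

Final answer: C(14,10) = 1001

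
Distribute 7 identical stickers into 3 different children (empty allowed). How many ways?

Stars and bars: C(n+k-1, k-1) = C(9,2).

Final answer: C(9,2) = 36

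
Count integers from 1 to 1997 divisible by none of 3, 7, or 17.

|div by 3|=665, |div by 7|=285, |div by 17|=117.
|div by 3&7|=95, |div by 3&17|=39, |div by 7&17|=16, |div by all|=5.
By inclusion-exclusion, divisible by at least one: 665+285+117-95-39-16+5 = 922.
Not divisible by any: 1997 - 922.

Final answer: 1075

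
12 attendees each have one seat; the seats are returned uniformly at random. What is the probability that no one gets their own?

D(n) = (n-1)(D(n-1) + D(n-2)), D(0)=1, D(1)=0.
Building up: D(2)=1, D(3)=2, D(4)=9, D(5)=44, D(6)=265, D(7)=1854, D(8)=14833, D(9)=133496, D(10)=1334961, D(11)=14684570, D(12)=176214841.
Total arrangements: 12! = 479001600.
Probability = D(12)/12! = 16019531/43545600.

Final answer: D(12)/12! = 176214841/479001600 = 0.367879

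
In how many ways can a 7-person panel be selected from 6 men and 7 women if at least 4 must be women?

Sum over valid woman counts:
C(7,4)C(6,3) = 700
C(7,5)C(6,2) = 315
C(7,6)C(6,1) = 42
C(7,7)C(6,0) = 1
Total: 700 + 315 + 42 + 1.

Final answer: 1058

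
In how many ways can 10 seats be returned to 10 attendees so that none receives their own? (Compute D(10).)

Use the recurrence D(n) = (n-1)(D(n-1) + D(n-2)) with D(0)=1, D(1)=0.
D(2) = 1 x (0 + 1) = 1
D(3) = 2 x (1 + 0) = 2
D(4) = 3 x (2 + 1) = 9
D(5) = 4 x (9 + 2) = 44
D(6) = 5 x (44 + 9) = 265
D(7) = 6 x (265 + 44) = 1854
D(8) = 7 x (1854 + 265) = 14833
D(9) = 8 x (14833 + 1854) = 133496
D(10) = 9 x (D(9) + D(8)) = 9 x (133496 + 14833)

Final answer: D(10) = 1334961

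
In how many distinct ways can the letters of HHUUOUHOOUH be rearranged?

Letters (H:4, O:3, U:4). Total letters: 11.
Permutations = 11!/(4! x 4! x 3!).

Final answer: 11550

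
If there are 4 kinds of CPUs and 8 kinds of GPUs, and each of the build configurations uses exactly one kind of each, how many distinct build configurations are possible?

By the multiplication principle: 4 x 8.

Final answer: 32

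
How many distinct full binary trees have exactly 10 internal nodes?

The structures are counted by the Catalan number C_n. Here n = 10.
Using C_0 = 1 and C_(k+1) = C_k x 2(2k+1)/(k+2), build up term by term: C_1=1, C_2=2, C_3=5, C_4=14, C_5=42, C_6=132, C_7=429, C_8=1430, C_9=4862, C_10=16796.

Final answer: C_{10} = 16796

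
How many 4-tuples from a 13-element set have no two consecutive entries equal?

First character: 13 choices. Each subsequent: 12 choices (must differ from the previous one).
Total: 13 x 12^3.

Final answer: 13 x 12^{3} = 22464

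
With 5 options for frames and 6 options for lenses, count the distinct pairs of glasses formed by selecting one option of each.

By the multiplication principle: 5 x 6.

Final answer: 30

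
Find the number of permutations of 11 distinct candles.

The number of ways to arrange 11 distinct objects is 11!.

Final answer: 11! = 39916800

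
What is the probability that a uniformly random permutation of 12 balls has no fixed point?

D(n) = (n-1)(D(n-1) + D(n-2)), D(0)=1, D(1)=0.
Building up: D(2)=1, D(3)=2, D(4)=9, D(5)=44, D(6)=265, D(7)=1854, D(8)=14833, D(9)=133496, D(10)=1334961, D(11)=14684570, D(12)=176214841.
Total arrangements: 12! = 479001600.
Probability = D(12)/12! = 16019531/43545600.

Final answer: D(12)/12! = 176214841/479001600 = 0.367879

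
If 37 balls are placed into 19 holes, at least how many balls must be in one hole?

By the pigeonhole principle: ceiling(37/19).

Final answer: 2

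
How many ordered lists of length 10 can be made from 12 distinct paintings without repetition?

P(12,10) = 12!/(12-10)! = 12!/2!.

Final answer: P(12,10) = 239500800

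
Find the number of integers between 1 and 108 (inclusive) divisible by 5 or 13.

Multiples of 5: 21. Multiples of 13: 8. Of both (lcm=65): 1.
By inclusion-exclusion: 21 + 8 - 1.

Final answer: 28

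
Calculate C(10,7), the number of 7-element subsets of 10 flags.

C(10,7) = 10!/(7! x (10-7)!).

Final answer: C(10,7) = 120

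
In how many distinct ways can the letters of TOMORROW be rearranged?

Letters (M:1, O:3, R:2, T:1, W:1). Total letters: 8.
Permutations = 8!/(3! x 2!).

Final answer: 3360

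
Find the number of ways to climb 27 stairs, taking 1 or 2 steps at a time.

Let f(n) be the number of climbs. Removing the last move (1 or 2 steps) gives f(n) = f(n-1) + f(n-2); base cases f(1)=1, f(2)=2.
Computing successive values: f(1)=1, f(2)=2, f(3)=3, f(4)=5, f(5)=8, f(6)=13, f(7)=21, f(8)=34, f(9)=55, f(10)=89, f(11)=144, f(12)=233, f(13)=377, f(14)=610, f(15)=987, f(16)=1597, f(17)=2584, f(18)=4181, f(19)=6765, f(20)=10946, f(21)=17711, f(22)=28657, f(23)=46368, f(24)=75025, f(25)=121393, f(26)=196418, f(27)=317811.

Final answer: 317811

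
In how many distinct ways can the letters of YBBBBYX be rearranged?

Letters (B:4, X:1, Y:2). Total letters: 7.
Permutations = 7!/(4! x 2!).

Final answer: 105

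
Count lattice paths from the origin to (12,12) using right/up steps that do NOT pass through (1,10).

Total paths to (12,12): C(24,12) = 2704156.
Paths through (1,10): C(11,10) x C(13,2) = 858.
Avoiding (1,10): 2704156 - 858.

Final answer: 2703298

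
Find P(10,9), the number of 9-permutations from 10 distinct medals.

P(10,9) = 10!/(10-9)! = 10!/1!.

Final answer: P(10,9) = 3628800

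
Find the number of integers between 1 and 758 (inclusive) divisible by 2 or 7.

Multiples of 2: 379. Multiples of 7: 108. Of both (lcm=14): 54.
By inclusion-exclusion: 379 + 108 - 54.

Final answer: 433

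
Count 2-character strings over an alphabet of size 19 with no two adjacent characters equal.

First character: 19 choices. Each subsequent: 18 choices (must differ from the previous one).
Total: 19 x 18^1.

Final answer: 19 x 18^{1} = 342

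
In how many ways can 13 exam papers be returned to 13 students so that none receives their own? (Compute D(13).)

D(n) = (n-1)(D(n-1) + D(n-2)), D(0)=1, D(1)=0.
D(2) = 1 x (0 + 1) = 1
D(3) = 2 x (1 + 0) = 2
D(4) = 3 x (2 + 1) = 9
D(5) = 4 x (9 + 2) = 44
D(6) = 5 x (44 + 9) = 265
D(7) = 6 x (265 + 44) = 1854
D(8) = 7 x (1854 + 265) = 14833
D(9) = 8 x (14833 + 1854) = 133496
D(10) = 9 x (133496 + 14833) = 1334961
D(11) = 10 x (1334961 + 133496) = 14684570
D(12) = 11 x (14684570 + 1334961) = 176214841
D(13) = 12 x (D(12) + D(11)) = 12 x (176214841 + 14684570)

Final answer: D(13) = 2290792932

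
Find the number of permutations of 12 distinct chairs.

The number of ways to arrange 12 distinct objects is 12!.

Final answer: 12! = 479001600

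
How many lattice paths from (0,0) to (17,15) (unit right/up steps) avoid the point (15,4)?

Total paths to (17,15): C(32,15) = 565722720.
Paths through (15,4): C(19,4) x C(13,11) = 302328.
Avoiding (15,4): 565722720 - 302328.

Final answer: 565420392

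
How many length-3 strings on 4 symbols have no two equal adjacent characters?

Let g(n) count such strings. g(1) = 4, and each valid string of length n-1 extends in 3 ways (any symbol but the last), so g(n) = 3 g(n-1).
Total: g(3) = 4 x 3^2.

Final answer: 4 x 3^{2} = 36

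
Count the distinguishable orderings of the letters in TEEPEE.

Letters (E:4, P:1, T:1). Total letters: 6.
Permutations = 6!/(4!).

Final answer: 30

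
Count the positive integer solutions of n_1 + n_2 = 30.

Substitute n'_i = n_i - 1 (so n'_i >= 0). Then sum n'_i = 30 - 2 = 28.
Stars and bars: C(28+2-1, 2-1) = C(29,1).

Final answer: C(29,1) = 29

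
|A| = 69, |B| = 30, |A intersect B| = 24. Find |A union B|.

|A union B| = |A| + |B| - |A intersect B| = 69 + 30 - 24.

Final answer: 75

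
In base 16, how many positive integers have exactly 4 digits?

In base 16, the leading digit has 15 choices (1..15); each of the remaining 3 digits has 16 choices.
Total: 15 x 16^3.

Final answer: 61440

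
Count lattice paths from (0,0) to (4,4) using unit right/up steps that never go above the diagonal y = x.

Total monotonic paths to (4,4): C(8,4) = 70.
Paths that cross above y=x (reflection bijection): C(8,5) = 56.
Valid Dyck paths: 70 - 56.
(These counts are the Catalan numbers.)

Final answer: C_{4} = 14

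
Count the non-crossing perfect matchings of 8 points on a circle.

This is counted by the nth Catalan number C_n. Here n = 8/2 = 4.
Using C_0 = 1 and C_(k+1) = C_k x 2(2k+1)/(k+2), build up term by term: C_1=1, C_2=2, C_3=5, C_4=14.

Final answer: C_{4} = 14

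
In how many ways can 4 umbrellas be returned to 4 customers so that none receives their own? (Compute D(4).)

Derangements satisfy D(n) = (n-1)(D(n-1) + D(n-2)), starting from D(0)=1, D(1)=0.
D(2) = 1 x (0 + 1) = 1
D(3) = 2 x (1 + 0) = 2
D(4) = 3 x (D(3) + D(2)) = 3 x (2 + 1)

Final answer: D(4) = 9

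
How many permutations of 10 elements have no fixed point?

Use the recurrence D(n) = (n-1)(D(n-1) + D(n-2)) with D(0)=1, D(1)=0.
Building up: D(2)=1, D(3)=2, D(4)=9, D(5)=44, D(6)=265, D(7)=1854, D(8)=14833, D(9)=133496.
D(10) = 9 x (D(9) + D(8)) = 9 x (133496 + 14833).

Final answer: D(10) = 1334961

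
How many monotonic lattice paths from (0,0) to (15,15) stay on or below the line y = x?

Total monotonic paths to (15,15): C(30,15) = 155117520.
Paths that cross above y=x (reflection bijection): C(30,16) = 145422675.
Valid Dyck paths: 155117520 - 145422675.
(Check: C(30,15) - C(30,16) = C(30,15)/16, the Catalan number C_{15}.)

Final answer: C_{15} = 9694845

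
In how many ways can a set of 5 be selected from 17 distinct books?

C(17,5) = 17!/(5! x 12!).

Final answer: \binom{17}{5} = 6188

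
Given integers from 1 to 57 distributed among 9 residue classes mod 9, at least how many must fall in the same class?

By pigeonhole with 57 objects and 9 categories: ceiling(57/9).

Final answer: 7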